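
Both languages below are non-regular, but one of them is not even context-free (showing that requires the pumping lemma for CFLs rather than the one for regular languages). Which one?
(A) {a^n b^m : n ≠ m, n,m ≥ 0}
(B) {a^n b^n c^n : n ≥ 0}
(B) {a^n b^n c^n : n ≥ 0}

(B) {a^n b^n c^n : n ≥ 0} requires the CFL pumping lemma.

- {a^n b^m : n ≠ m, n,m ≥ 0} is context-free (but not regular)
  • Can be shown non-regular with the regular pumping lemma
  • After pumping a's, we can make n = m

- {a^n b^n c^n : n ≥ 0} is NOT context-free
  • Requires the CFL pumping lemma to prove
  • Cannot maintain three equal counts simultaneously

The CFL pumping lemma is "stronger" in that it can prove non-membership
in the larger class of context-free languages.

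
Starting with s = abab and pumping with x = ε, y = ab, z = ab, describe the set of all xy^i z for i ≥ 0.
{xy^i z : i ≥ 0} = {(ab)^(i+1) : i ≥ 0} = {ab, abab, ababab, ...}

With x = ε, y = ab, z = ab: Pumping 'ab' gives strings of alternating a's and b's.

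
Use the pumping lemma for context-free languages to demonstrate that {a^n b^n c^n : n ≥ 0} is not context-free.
Assume for contradiction that L is context-free, and let p ≥ 1 be the pumping length given by the pumping lemma for CFLs.
Choose s = a^p b^p c^p. Then s ∈ L and |s| = 3p ≥ p.
By the CFL pumping lemma, s = uvxyz for some u, v, x, y, z with |vxy| ≤ p, |vy| ≥ 1, and uv^i xy^i z ∈ L for every i ≥ 0.

Because |vxy| ≤ p, the window vxy cannot contain both an a and a c: any substring of s containing both must include the entire block b^p plus at least one a and one c, so it has length ≥ p + 2 > p.
Hence at least one of the letters a, c does not occur in vy at all.

Take i = 0: the string uxz is obtained from s by deleting |vy| ≥ 1 symbols, so |uxz| = 3p − |vy| < 3p.
But the letter (a or c) that does not occur in vy still occurs exactly p times in uxz. Every string of L with exactly p copies of some letter is a^p b^p c^p, of length 3p. Since |uxz| < 3p, uxz ∉ L.

This contradicts the CFL pumping lemma, which requires uv^i xy^i z ∈ L for all i ≥ 0.
Hence L = {a^n b^n c^n : n ≥ 0} is not context-free. ∎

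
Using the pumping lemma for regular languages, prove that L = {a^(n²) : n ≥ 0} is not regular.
Assume for contradiction that L is regular, and let p ≥ 1 be the pumping length given by the pumping lemma.
Choose s = a^(p²). Then s ∈ L and |s| = p² ≥ p.
By the pumping lemma, s = xyz for some x, y, z with |xy| ≤ p, |y| ≥ 1, and xy^i z ∈ L for every i ≥ 0.
Here y = a^k for some k with 1 ≤ k ≤ |xy| ≤ p.

Take i = 2: |xy²z| = p² + k.
Now p² < p² + k ≤ p² + p < p² + 2p + 1 = (p + 1)².
So |xy²z| lies strictly between the consecutive squares p² and (p + 1)², hence is not a perfect square, and xy²z ∉ L.

This contradicts the pumping lemma, which requires xy^i z ∈ L for all i ≥ 0.
Hence L = {a^(n²) : n ≥ 0} is not regular. ∎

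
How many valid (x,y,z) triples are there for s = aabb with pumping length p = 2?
3

For s = 'aabb' with pumping length p = 2:

Constraints: |xy| ≤ 2, |y| > 0

Valid decompositions (|xy| ≤ p, |y| ≥ 1):
  • x='', y='a', z='abb'
  • x='a', y='a', z='bb'
  • x='', y='aa', z='bb'

Total count: 3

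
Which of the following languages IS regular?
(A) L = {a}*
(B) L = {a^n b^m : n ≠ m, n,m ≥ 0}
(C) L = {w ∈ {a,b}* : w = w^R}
(A) {a}*

(A) L = {a}* is regular.

This can be recognized by a finite automaton (DFA/NFA).
Regular expressions like {a}* define regular languages.

The other choices are not regular:
- {a^n b^m : n ≠ m, n,m ≥ 0}: After pumping a's, we can make n = m
- {w ∈ {a,b}* : w = w^R}: After pumping, the string is no longer symmetric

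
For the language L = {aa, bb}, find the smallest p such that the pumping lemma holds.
p = 3

For a finite language L, the pumping lemma holds vacuously if p > max|s| for s ∈ L.

The longest string in L = {aa, bb} has length 2.
If p = 3, then no string s ∈ L has |s| ≥ p, so the condition is vacuously true.

The minimum pumping length is p = 3.

Why no smaller p works: for any p ≤ 2, the longest string s ∈ L has |s| = 2 ≥ p, so it would
have to be pumpable; but pumping up (i = 2, 3, ...) produces ever longer strings, which cannot all lie in the
finite language L. So the pumping property fails for every p ≤ 2.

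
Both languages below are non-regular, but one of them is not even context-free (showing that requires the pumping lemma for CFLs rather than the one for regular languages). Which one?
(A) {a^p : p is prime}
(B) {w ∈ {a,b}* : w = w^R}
(A) {a^p : p is prime}

(A) {a^p : p is prime} requires the CFL pumping lemma.

- {w ∈ {a,b}* : w = w^R} is context-free (but not regular)
  • Can be shown non-regular with the regular pumping lemma
  • After pumping, the string is no longer symmetric

- {a^p : p is prime} is NOT context-free
  • Requires the CFL pumping lemma to prove
  • The CFL pumping lemma also fails because prime gaps are unbounded

The CFL pumping lemma is "stronger" in that it can prove non-membership
in the larger class of context-free languages.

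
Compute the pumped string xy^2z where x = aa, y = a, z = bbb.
aaaabbb

Given x = 'aa', y = 'a', z = 'bbb' and i = 2:

xy^2z = x + y·y·...·y (2 times) + z
       = 'aa' + 'a'^2 + 'bbb'
       = 'aa' + 'aa' + 'bbb'
       = 'aaaabbb'

The pumped string is 'aaaabbb' with length 7.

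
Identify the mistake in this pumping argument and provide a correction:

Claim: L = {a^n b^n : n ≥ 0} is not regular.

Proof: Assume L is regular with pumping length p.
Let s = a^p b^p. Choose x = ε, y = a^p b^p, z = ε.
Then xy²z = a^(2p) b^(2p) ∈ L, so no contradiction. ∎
Error: The decomposition violates |xy| ≤ p. With y = a^p b^p, |xy| = |y| = 2p > p. (The proof also miscomputes xy²z, which would be a^p b^p a^p b^p rather than a^(2p) b^(2p), and it wrongly treats one harmless decomposition as settling the matter — the prover does not get to choose the decomposition.)

Correction: The pumping lemma requires |xy| ≤ p, and the argument must handle every decomposition satisfying |xy| ≤ p, |y| ≥ 1. Since s starts with p a's, any such y consists only of a's, say y = a^k with k ≥ 1. Then xy²z = a^(p+k) b^p has unequal numbers of a's and b's, so xy²z ∉ L — the required contradiction.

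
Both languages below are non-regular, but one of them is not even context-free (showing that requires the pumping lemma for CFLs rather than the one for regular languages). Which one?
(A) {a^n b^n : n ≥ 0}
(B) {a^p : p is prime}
(B) {a^p : p is prime}

(B) {a^p : p is prime} requires the CFL pumping lemma.

- {a^n b^n : n ≥ 0} is context-free (but not regular)
  • Can be shown non-regular with the regular pumping lemma
  • After pumping, the number of a's and b's become unequal

- {a^p : p is prime} is NOT context-free
  • Requires the CFL pumping lemma to prove
  • The CFL pumping lemma also fails because prime gaps are unbounded

The CFL pumping lemma is "stronger" in that it can prove non-membership
in the larger class of context-free languages.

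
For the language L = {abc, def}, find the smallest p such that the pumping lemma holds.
p = 4

For a finite language L, the pumping lemma holds vacuously if p > max|s| for s ∈ L.

The longest string in L = {abc, def} has length 3.
If p = 4, then no string s ∈ L has |s| ≥ p, so the condition is vacuously true.

The minimum pumping length is p = 4.

Why no smaller p works: for any p ≤ 3, the longest string s ∈ L has |s| = 3 ≥ p, so it would
have to be pumpable; but pumping up (i = 2, 3, ...) produces ever longer strings, which cannot all lie in the
finite language L. So the pumping property fails for every p ≤ 3.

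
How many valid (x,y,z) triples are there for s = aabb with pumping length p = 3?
6

For s = 'aabb' with pumping length p = 3:

Constraints: |xy| ≤ 3, |y| > 0

Valid decompositions (|xy| ≤ p, |y| ≥ 1):
  • x='', y='a', z='abb'
  • x='a', y='a', z='bb'
  • x='', y='aa', z='bb'
  • x='aa', y='b', z='b'
  • x='a', y='ab', z='b'
  • x='', y='aab', z='b'

Total count: 6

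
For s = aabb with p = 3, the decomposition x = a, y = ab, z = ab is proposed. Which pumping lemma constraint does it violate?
Violated: xyz = s

The decomposition x = a, y = ab, z = ab for s = aabb with p = 3
violates the constraint: xyz = s

xyz = 'a' + 'ab' + 'ab' = 'aabab' ≠ 'aabb' = s. The decomposition doesn't reconstruct s.

Pumping lemma constraints:
1. xyz = s (decomposition is valid)
2. |xy| ≤ p
3. |y| > 0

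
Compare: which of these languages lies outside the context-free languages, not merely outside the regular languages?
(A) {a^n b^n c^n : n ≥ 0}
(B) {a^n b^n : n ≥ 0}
(A) {a^n b^n c^n : n ≥ 0}

(A) {a^n b^n c^n : n ≥ 0} requires the CFL pumping lemma.

- {a^n b^n : n ≥ 0} is context-free (but not regular)
  • Can be shown non-regular with the regular pumping lemma
  • After pumping, the number of a's and b's become unequal

- {a^n b^n c^n : n ≥ 0} is NOT context-free
  • Requires the CFL pumping lemma to prove
  • Cannot maintain three equal counts simultaneously

The CFL pumping lemma is "stronger" in that it can prove non-membership
in the larger class of context-free languages.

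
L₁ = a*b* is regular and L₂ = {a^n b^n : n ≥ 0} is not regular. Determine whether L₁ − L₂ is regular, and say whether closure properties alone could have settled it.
No — L₁ − L₂ is not regular.

a*b* − {a^n b^n} = {a^n b^m : n ≠ m}. If this were regular, then its complement intersected with a*b*, namely {a^n b^n : n ≥ 0}, would be regular too (closure under complement and intersection) — contradiction. So L₁ − L₂ is not regular.

Note that the bare facts "L₁ regular, L₂ non-regular" do not settle the question by themselves: the closure of regular languages under ∪, ∩, complement and difference applies only when BOTH operands are regular. With a non-regular operand the result can come out regular or non-regular depending on the specific languages, so one has to work out L₁ − L₂ for this particular pair, as above.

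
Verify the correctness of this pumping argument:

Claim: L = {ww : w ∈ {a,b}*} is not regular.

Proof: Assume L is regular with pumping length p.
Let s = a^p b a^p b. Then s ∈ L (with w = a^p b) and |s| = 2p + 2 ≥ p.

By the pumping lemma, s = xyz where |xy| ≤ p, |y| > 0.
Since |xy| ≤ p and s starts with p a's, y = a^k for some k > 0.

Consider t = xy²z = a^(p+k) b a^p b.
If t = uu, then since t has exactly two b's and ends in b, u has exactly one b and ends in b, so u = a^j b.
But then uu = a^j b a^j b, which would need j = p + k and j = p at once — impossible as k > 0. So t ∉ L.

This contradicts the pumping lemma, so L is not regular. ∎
The proof is correct.

This proof is valid because:
1. s = a^p b a^p b is in L and is chosen in terms of p, so |s| ≥ p holds for every p
2. The decomposition analysis is correct: |xy| ≤ p forces y to lie inside the leading a's
3. The contradiction is valid: the argument shows a^(p+k) b a^p b cannot be split into two equal halves
4. The conclusion follows logically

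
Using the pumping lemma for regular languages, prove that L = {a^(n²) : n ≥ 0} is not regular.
Assume for contradiction that L is regular, and let p ≥ 1 be the pumping length given by the pumping lemma.
Choose s = a^(p²). Then s ∈ L and |s| = p² ≥ p.
By the pumping lemma, s = xyz for some x, y, z with |xy| ≤ p, |y| ≥ 1, and xy^i z ∈ L for every i ≥ 0.
Here y = a^k for some k with 1 ≤ k ≤ |xy| ≤ p.

Take i = 2: |xy²z| = p² + k.
Now p² < p² + k ≤ p² + p < p² + 2p + 1 = (p + 1)².
So |xy²z| lies strictly between the consecutive squares p² and (p + 1)², hence is not a perfect square, and xy²z ∉ L.

This contradicts the pumping lemma, which requires xy^i z ∈ L for all i ≥ 0.
Hence L = {a^(n²) : n ≥ 0} is not regular. ∎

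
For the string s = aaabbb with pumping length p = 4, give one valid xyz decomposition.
x = '', y = 'aaab', z = 'bb'

For s = aaabbb and p = 4, one valid decomposition is:
- x = '' (length 0)
- y = 'aaab' (length 4)
- z = 'bb' (length 2)

Verification:
- xyz = '' + 'aaab' + 'bb' = aaabbb ✓
- |xy| = 4 ≤ 4 ✓
- |y| = 4 > 0 ✓

All pumping lemma constraints are satisfied.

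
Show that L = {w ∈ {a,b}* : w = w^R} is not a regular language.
Assume for contradiction that L is regular, and let p ≥ 1 be the pumping length given by the pumping lemma.
Choose s = a^p b a^p. Then s ∈ L (it reads the same in both directions) and |s| = 2p + 1 ≥ p.
By the pumping lemma, s = xyz for some x, y, z with |xy| ≤ p, |y| ≥ 1, and xy^i z ∈ L for every i ≥ 0.
Since |xy| ≤ p and the first p symbols of s are all a's, y = a^k for some k with 1 ≤ k ≤ p.

Take i = 0: xy⁰z = a^(p − k) b a^p.
Its reversal is a^p b a^(p − k). These differ because the block of a's before the unique b has length p − k in one and p in the other, and p − k ≠ p since k ≥ 1. So xy⁰z is not a palindrome, i.e. xy⁰z ∉ L.

This contradicts the pumping lemma, which requires xy^i z ∈ L for all i ≥ 0.
Hence L = {w ∈ {a,b}* : w = w^R} is not regular. ∎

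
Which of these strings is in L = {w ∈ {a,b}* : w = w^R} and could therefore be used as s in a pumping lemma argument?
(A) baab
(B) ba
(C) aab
(A) baab

The pumping lemma is applied to a string s that lies in L, so first check membership of each option:
- (A) baab reversed is baab, the same string, so it is a palindrome and is in L ✓
- (B) ba reversed is ab ≠ ba, so it is not a palindrome and is not in L ✗
- (C) aab reversed is baa ≠ aab, so it is not a palindrome and is not in L ✗

Only (A) baab is in L, so it is the only candidate that could play the role of s.
(In a complete proof one picks s in terms of the pumping length p so that |s| ≥ p is guaranteed; a fixed string like baab illustrates the shape of such an s.)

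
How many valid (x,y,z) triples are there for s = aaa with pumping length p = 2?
3

For s = 'aaa' with pumping length p = 2:

Constraints: |xy| ≤ 2, |y| > 0

Valid decompositions (|xy| ≤ p, |y| ≥ 1):
  • x='', y='a', z='aa'
  • x='a', y='a', z='a'
  • x='', y='aa', z='a'

Total count: 3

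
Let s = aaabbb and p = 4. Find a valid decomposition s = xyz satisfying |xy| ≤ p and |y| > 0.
x = 'a', y = 'aab', z = 'bb'

For s = aaabbb and p = 4, one valid decomposition is:
- x = 'a' (length 1)
- y = 'aab' (length 3)
- z = 'bb' (length 2)

Verification:
- xyz = 'a' + 'aab' + 'bb' = aaabbb ✓
- |xy| = 4 ≤ 4 ✓
- |y| = 3 > 0 ✓

All pumping lemma constraints are satisfied.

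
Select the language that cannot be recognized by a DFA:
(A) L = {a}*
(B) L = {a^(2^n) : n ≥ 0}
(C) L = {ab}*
(B) {a^(2^n) : n ≥ 0}

(B) L = {a^(2^n) : n ≥ 0} is NOT regular.

The pumping lemma can be used to prove this:
After pumping, length is no longer a power of 2

The other languages are regular because they can be recognized by finite automata.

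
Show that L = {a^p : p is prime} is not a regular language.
Assume for contradiction that L is regular, and let p ≥ 1 be the pumping length given by the pumping lemma.
Choose a prime q with q ≥ p (one exists because there are infinitely many primes) and let s = a^q. Then s ∈ L and |s| = q ≥ p.
By the pumping lemma, s = xyz for some x, y, z with |xy| ≤ p, |y| ≥ 1, and xy^i z ∈ L for every i ≥ 0.
Here y = a^k for some k with 1 ≤ k ≤ p, and xy^i z = a^(q + (i − 1)k) for every i ≥ 0.

Take i = q + 1: |xy^(q+1) z| = q + qk = q(k + 1).
Both factors satisfy q ≥ 2 and k + 1 ≥ 2, so q(k + 1) is composite, and xy^(q+1) z ∉ L.

This contradicts the pumping lemma, which requires xy^i z ∈ L for all i ≥ 0.
Hence L = {a^p : p is prime} is not regular. ∎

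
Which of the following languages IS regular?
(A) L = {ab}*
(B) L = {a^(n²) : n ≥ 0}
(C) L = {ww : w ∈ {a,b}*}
(A) {ab}*

(A) L = {ab}* is regular.

This can be recognized by a finite automaton (DFA/NFA).
Regular expressions like {ab}* define regular languages.

The other choices are not regular:
- {ww : w ∈ {a,b}*}: After pumping, the two halves no longer match
- {a^(n²) : n ≥ 0}: After pumping, length is no longer a perfect square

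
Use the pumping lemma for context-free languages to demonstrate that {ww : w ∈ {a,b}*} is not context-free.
Assume for contradiction that L is context-free, and let p ≥ 1 be the pumping length given by the pumping lemma for CFLs.
Choose s = a^p b^p a^p b^p. Then s ∈ L (take w = a^p b^p) and |s| = 4p ≥ p.
By the CFL pumping lemma, s = uvxyz for some u, v, x, y, z with |vxy| ≤ p, |vy| ≥ 1, and uv^i xy^i z ∈ L for every i ≥ 0.

Write s as four blocks A₁ B₁ A₂ B₂ with A₁ = A₂ = a^p and B₁ = B₂ = b^p. Since |vxy| ≤ p, the window vxy lies inside at most two adjacent blocks. Take i = 0 and let t = uxz, so |t| = 4p − |vy| with 1 ≤ |vy| ≤ p. If |t| is odd, t ∉ L immediately, so assume |vy| is even (hence |vy| ≥ 2) and |t|/2 = 2p − |vy|/2, which satisfies p ≤ |t|/2 ≤ 2p − 1.

Case 1 (vxy inside A₁B₁): t = a^(p−j) b^(p−l) a^p b^p with j + l = |vy|. The second half of t has length < 2p, so it is a suffix of the trailing a^p b^p and ends in b; the first half is a^(p−j) b^(p−l) a^((j+l)/2), which ends in a because (j+l)/2 ≥ 1. The halves differ, so t ∉ L.

Case 2 (vxy inside B₁A₂, straddling the middle): t = a^p b^(p−j) a^(p−l) b^p with j + l = |vy|. If t = ww, then w is a prefix of t of length ≥ p, so w begins with a^p; and w is a suffix of t of length ≥ p, so w ends with b^p. That forces |w| ≥ 2p, contradicting |w| = |t|/2 ≤ 2p − 1. So t ∉ L.

Case 3 (vxy inside A₂B₂): t = a^p b^p a^(p−j) b^(p−l) with j + l = |vy|. The first half of t is a prefix of a^p b^p, so it begins with a; the second half is b^((j+l)/2) a^(p−j) b^(p−l), which begins with b. The halves differ, so t ∉ L.

In every case uv⁰xy⁰z = uxz ∉ L.

This contradicts the CFL pumping lemma, which requires uv^i xy^i z ∈ L for all i ≥ 0.
Hence L = {ww : w ∈ {a,b}*} is not context-free. ∎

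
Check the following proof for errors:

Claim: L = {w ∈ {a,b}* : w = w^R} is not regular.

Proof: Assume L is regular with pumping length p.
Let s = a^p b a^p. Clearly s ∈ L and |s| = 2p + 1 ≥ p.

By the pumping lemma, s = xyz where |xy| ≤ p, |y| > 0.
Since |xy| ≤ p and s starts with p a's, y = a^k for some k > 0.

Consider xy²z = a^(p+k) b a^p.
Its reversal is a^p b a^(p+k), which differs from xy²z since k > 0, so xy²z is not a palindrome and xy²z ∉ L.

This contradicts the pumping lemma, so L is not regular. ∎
The proof is correct.

This proof is valid because:
1. s = a^p b a^p is in L and is chosen in terms of p, so |s| ≥ p holds for every p
2. The decomposition analysis is correct: |xy| ≤ p forces y to lie inside the leading a's
3. The contradiction is valid: a^(p+k) b a^p has more a's before the b than after it, so it is not a palindrome
4. The conclusion follows logically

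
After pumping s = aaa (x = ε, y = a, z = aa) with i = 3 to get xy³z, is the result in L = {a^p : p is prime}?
Yes

xy³z = ε · aaa · aa = aaaaa.
aaaaa has length 5, which is prime, so it is in L.
(A single pumped string landing in L is not a contradiction by itself; a non-regularity proof needs some i for which xy^i z ∉ L, for every admissible decomposition.)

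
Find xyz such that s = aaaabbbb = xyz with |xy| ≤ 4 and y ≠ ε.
x = 'a', y = 'a', z = 'aabbbb'

For s = aaaabbbb and p = 4, one valid decomposition is:
- x = 'a' (length 1)
- y = 'a' (length 1)
- z = 'aabbbb' (length 6)

Verification:
- xyz = 'a' + 'a' + 'aabbbb' = aaaabbbb ✓
- |xy| = 2 ≤ 4 ✓
- |y| = 1 > 0 ✓

All pumping lemma constraints are satisfied.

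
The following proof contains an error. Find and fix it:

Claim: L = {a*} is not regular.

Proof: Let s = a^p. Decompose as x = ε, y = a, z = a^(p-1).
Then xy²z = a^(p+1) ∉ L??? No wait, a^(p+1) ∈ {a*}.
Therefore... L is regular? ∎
Error: The proof attempts to show a*  is not regular, but a* IS regular!

Correction: a* is a regular language (recognized by a simple DFA with one accepting state and self-loop on 'a'). The pumping lemma can only prove non-regularity, not regularity. For regular languages, pumping always works.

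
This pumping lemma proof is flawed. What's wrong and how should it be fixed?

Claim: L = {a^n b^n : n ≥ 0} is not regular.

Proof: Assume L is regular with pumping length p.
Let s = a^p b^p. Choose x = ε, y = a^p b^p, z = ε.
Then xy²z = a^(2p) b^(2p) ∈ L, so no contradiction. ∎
Error: The decomposition violates |xy| ≤ p. With y = a^p b^p, |xy| = |y| = 2p > p. (The proof also miscomputes xy²z, which would be a^p b^p a^p b^p rather than a^(2p) b^(2p), and it wrongly treats one harmless decomposition as settling the matter — the prover does not get to choose the decomposition.)

Correction: The pumping lemma requires |xy| ≤ p, and the argument must handle every decomposition satisfying |xy| ≤ p, |y| ≥ 1. Since s starts with p a's, any such y consists only of a's, say y = a^k with k ≥ 1. Then xy²z = a^(p+k) b^p has unequal numbers of a's and b's, so xy²z ∉ L — the required contradiction.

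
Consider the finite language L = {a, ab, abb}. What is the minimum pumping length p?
p = 4

For a finite language L, the pumping lemma holds vacuously if p > max|s| for s ∈ L.

The longest string in L = {a, ab, abb} has length 3.
If p = 4, then no string s ∈ L has |s| ≥ p, so the condition is vacuously true.

The minimum pumping length is p = 4.

Why no smaller p works: for any p ≤ 3, the longest string s ∈ L has |s| = 3 ≥ p, so it would
have to be pumpable; but pumping up (i = 2, 3, ...) produces ever longer strings, which cannot all lie in the
finite language L. So the pumping property fails for every p ≤ 3.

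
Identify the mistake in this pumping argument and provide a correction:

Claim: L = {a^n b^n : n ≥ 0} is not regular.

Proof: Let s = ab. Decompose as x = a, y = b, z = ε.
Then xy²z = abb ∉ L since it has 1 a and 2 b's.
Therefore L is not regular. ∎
Error: The string s = ab might be shorter than the pumping length p.

Correction: Choose s = a^p b^p to ensure |s| ≥ p. Also, the decomposition is wrong: with |xy| ≤ p, y cannot include b's when s starts with p a's.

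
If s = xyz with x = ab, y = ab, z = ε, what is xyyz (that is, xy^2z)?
ababab

Given x = 'ab', y = 'ab', z = '' and i = 2:

xy^2z = x + y·y·...·y (2 times) + z
       = 'ab' + 'ab'^2 + ''
       = 'ab' + 'abab' + ''
       = 'ababab'

The pumped string is 'ababab' with length 6.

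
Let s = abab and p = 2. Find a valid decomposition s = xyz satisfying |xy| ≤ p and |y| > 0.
x = '', y = 'ab', z = 'ab'

For s = abab and p = 2, one valid decomposition is:
- x = '' (length 0)
- y = 'ab' (length 2)
- z = 'ab' (length 2)

Verification:
- xyz = '' + 'ab' + 'ab' = abab ✓
- |xy| = 2 ≤ 2 ✓
- |y| = 2 > 0 ✓

All pumping lemma constraints are satisfied.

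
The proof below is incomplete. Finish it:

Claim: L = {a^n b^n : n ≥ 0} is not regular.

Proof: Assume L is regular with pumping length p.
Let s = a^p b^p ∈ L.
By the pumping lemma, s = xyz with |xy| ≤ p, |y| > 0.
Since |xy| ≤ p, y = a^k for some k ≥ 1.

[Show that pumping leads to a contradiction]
Consider xy²z = a^(p+k) b^p.

Since k ≥ 1, we have p + k > p.
So xy²z has more a's than b's: (p+k) a's vs p b's.
This means xy²z ∉ L because a^n b^n requires equal counts.

This contradicts the pumping lemma which states xy²z ∈ L.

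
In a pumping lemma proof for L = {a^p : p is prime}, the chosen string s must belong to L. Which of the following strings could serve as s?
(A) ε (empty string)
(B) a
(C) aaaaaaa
(C) aaaaaaa

The pumping lemma is applied to a string s that lies in L, so first check membership of each option:
- (A) ε has length 0, which is not prime, so it is not in L ✗
- (B) a has length 1, which is not prime, so it is not in L ✗
- (C) aaaaaaa has length 7, which is prime, so it is in L ✓

Only (C) aaaaaaa is in L, so it is the only candidate that could play the role of s.
(In a complete proof one picks s in terms of the pumping length p so that |s| ≥ p is guaranteed; a fixed string like aaaaaaa illustrates the shape of such an s.)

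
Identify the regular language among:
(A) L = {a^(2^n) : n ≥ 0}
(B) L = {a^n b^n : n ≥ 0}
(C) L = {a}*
(C) {a}*

(C) L = {a}* is regular.

This can be recognized by a finite automaton (DFA/NFA).
Regular expressions like {a}* define regular languages.

The other choices are not regular:
- {a^n b^n : n ≥ 0}: After pumping, the number of a's and b's become unequal
- {a^(2^n) : n ≥ 0}: After pumping, length is no longer a power of 2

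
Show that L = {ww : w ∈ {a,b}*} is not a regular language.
Assume for contradiction that L is regular, and let p ≥ 1 be the pumping length given by the pumping lemma.
Choose s = a^p b a^p b. Then s ∈ L (take w = a^p b) and |s| = 2p + 2 ≥ p.
By the pumping lemma, s = xyz for some x, y, z with |xy| ≤ p, |y| ≥ 1, and xy^i z ∈ L for every i ≥ 0.
Since |xy| ≤ p and the first p symbols of s are all a's, y = a^k for some k with 1 ≤ k ≤ p.

Take i = 2: t = xy²z = a^(p + k) b a^p b.
Suppose t = uu for some string u. The string t contains exactly two b's and ends in b, so u contains exactly one b and ends in b; hence u = a^j b for some j, and uu = a^j b a^j b. Comparing with t = a^(p + k) b a^p b forces j = p + k (first block) and j = p (second block), which is impossible since k ≥ 1. So t ∉ L.

This contradicts the pumping lemma, which requires xy^i z ∈ L for all i ≥ 0.
Hence L = {ww : w ∈ {a,b}*} is not regular. ∎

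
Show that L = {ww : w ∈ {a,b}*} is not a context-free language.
Assume for contradiction that L is context-free, and let p ≥ 1 be the pumping length given by the pumping lemma for CFLs.
Choose s = a^p b^p a^p b^p. Then s ∈ L (take w = a^p b^p) and |s| = 4p ≥ p.
By the CFL pumping lemma, s = uvxyz for some u, v, x, y, z with |vxy| ≤ p, |vy| ≥ 1, and uv^i xy^i z ∈ L for every i ≥ 0.

Write s as four blocks A₁ B₁ A₂ B₂ with A₁ = A₂ = a^p and B₁ = B₂ = b^p. Since |vxy| ≤ p, the window vxy lies inside at most two adjacent blocks. Take i = 0 and let t = uxz, so |t| = 4p − |vy| with 1 ≤ |vy| ≤ p. If |t| is odd, t ∉ L immediately, so assume |vy| is even (hence |vy| ≥ 2) and |t|/2 = 2p − |vy|/2, which satisfies p ≤ |t|/2 ≤ 2p − 1.

Case 1 (vxy inside A₁B₁): t = a^(p−j) b^(p−l) a^p b^p with j + l = |vy|. The second half of t has length < 2p, so it is a suffix of the trailing a^p b^p and ends in b; the first half is a^(p−j) b^(p−l) a^((j+l)/2), which ends in a because (j+l)/2 ≥ 1. The halves differ, so t ∉ L.

Case 2 (vxy inside B₁A₂, straddling the middle): t = a^p b^(p−j) a^(p−l) b^p with j + l = |vy|. If t = ww, then w is a prefix of t of length ≥ p, so w begins with a^p; and w is a suffix of t of length ≥ p, so w ends with b^p. That forces |w| ≥ 2p, contradicting |w| = |t|/2 ≤ 2p − 1. So t ∉ L.

Case 3 (vxy inside A₂B₂): t = a^p b^p a^(p−j) b^(p−l) with j + l = |vy|. The first half of t is a prefix of a^p b^p, so it begins with a; the second half is b^((j+l)/2) a^(p−j) b^(p−l), which begins with b. The halves differ, so t ∉ L.

In every case uv⁰xy⁰z = uxz ∉ L.

This contradicts the CFL pumping lemma, which requires uv^i xy^i z ∈ L for all i ≥ 0.
Hence L = {ww : w ∈ {a,b}*} is not context-free. ∎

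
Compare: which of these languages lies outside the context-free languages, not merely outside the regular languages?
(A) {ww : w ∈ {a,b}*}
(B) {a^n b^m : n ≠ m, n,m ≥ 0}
(A) {ww : w ∈ {a,b}*}

(A) {ww : w ∈ {a,b}*} requires the CFL pumping lemma.

- {a^n b^m : n ≠ m, n,m ≥ 0} is context-free (but not regular)
  • Can be shown non-regular with the regular pumping lemma
  • After pumping a's, we can make n = m

- {ww : w ∈ {a,b}*} is NOT context-free
  • Requires the CFL pumping lemma to prove
  • Even a PDA cannot compare two arbitrary halves symbol by symbol; CFL pumping on a^p b^p a^p b^p fails

The CFL pumping lemma is "stronger" in that it can prove non-membership
in the larger class of context-free languages.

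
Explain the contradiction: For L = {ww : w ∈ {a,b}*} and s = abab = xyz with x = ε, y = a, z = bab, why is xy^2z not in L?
xy²z = aabab ∉ L

Pumping with i = 2 replaces y = a by y² = aa:
- Original: s = xyz = abab; abab splits into halves ab · ab, which are equal, so it is in L (w = ab)
- Pumped: xy²z = ε · aa · bab = aabab
- aabab has odd length 5, so it cannot be written as ww and is not in L

The pumping lemma would require xy²z ∈ L, so this decomposition yields a contradiction.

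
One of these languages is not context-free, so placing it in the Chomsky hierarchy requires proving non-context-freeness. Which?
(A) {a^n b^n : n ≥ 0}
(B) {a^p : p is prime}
(B) {a^p : p is prime}

(B) {a^p : p is prime} requires the CFL pumping lemma.

- {a^n b^n : n ≥ 0} is context-free (but not regular)
  • Can be shown non-regular with the regular pumping lemma
  • After pumping, the number of a's and b's become unequal

- {a^p : p is prime} is NOT context-free
  • Requires the CFL pumping lemma to prove
  • The CFL pumping lemma also fails because prime gaps are unbounded

The CFL pumping lemma is "stronger" in that it can prove non-membership
in the larger class of context-free languages.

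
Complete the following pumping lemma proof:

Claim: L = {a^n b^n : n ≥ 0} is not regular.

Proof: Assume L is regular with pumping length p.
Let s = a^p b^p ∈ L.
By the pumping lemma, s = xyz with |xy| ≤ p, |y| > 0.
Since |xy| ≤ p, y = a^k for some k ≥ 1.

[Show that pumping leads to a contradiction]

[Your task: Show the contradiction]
Consider xy²z = a^(p+k) b^p.

Since k ≥ 1, we have p + k > p.
So xy²z has more a's than b's: (p+k) a's vs p b's.
This means xy²z ∉ L because a^n b^n requires equal counts.

This contradicts the pumping lemma which states xy²z ∈ L.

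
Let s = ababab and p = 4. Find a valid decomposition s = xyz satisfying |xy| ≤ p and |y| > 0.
x = 'a', y = 'ba', z = 'bab'

For s = ababab and p = 4, one valid decomposition is:
- x = 'a' (length 1)
- y = 'ba' (length 2)
- z = 'bab' (length 3)

Verification:
- xyz = 'a' + 'ba' + 'bab' = ababab ✓
- |xy| = 3 ≤ 4 ✓
- |y| = 2 > 0 ✓

All pumping lemma constraints are satisfied.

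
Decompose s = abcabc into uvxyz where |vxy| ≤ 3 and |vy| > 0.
u='ab', v='c', x='a', y='b', z='c'

For s = abcabc with pumping length p = 3:

One valid decomposition:
- u = 'ab'
- v = 'c'
- x = 'a'
- y = 'b'
- z = 'c'

Verification:
- uvxyz = 'ab' + 'c' + 'a' + 'b' + 'c' = abcabc ✓
- |vxy| = |'cab'| = 3 ≤ 3 ✓
- |vy| = |'cb'| = 2 > 0 ✓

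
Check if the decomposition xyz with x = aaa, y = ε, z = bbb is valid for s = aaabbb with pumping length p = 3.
Violated: |y| > 0

The decomposition x = aaa, y = ε, z = bbb for s = aaabbb with p = 3
violates the constraint: |y| > 0

|y| = 0, but the pumping lemma requires |y| > 0 (y must be non-empty).

Pumping lemma constraints:
1. xyz = s (decomposition is valid)
2. |xy| ≤ p
3. |y| > 0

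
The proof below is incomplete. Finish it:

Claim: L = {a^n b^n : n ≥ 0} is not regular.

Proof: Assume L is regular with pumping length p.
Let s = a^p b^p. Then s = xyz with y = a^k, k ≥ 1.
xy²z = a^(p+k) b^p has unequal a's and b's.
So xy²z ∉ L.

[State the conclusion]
This contradicts the pumping lemma for regular languages,
which guarantees xy^i z ∈ L for all i ≥ 0.

Since our assumption that L is regular leads to a contradiction,
we conclude that L = {a^n b^n : n ≥ 0} is NOT regular. ∎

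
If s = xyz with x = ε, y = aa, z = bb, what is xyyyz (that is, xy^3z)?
aaaaaabb

Given x = '', y = 'aa', z = 'bb' and i = 3:

xy^3z = x + y·y·...·y (3 times) + z
       = '' + 'aa'^3 + 'bb'
       = '' + 'aaaaaa' + 'bb'
       = 'aaaaaabb'

The pumped string is 'aaaaaabb' with length 8.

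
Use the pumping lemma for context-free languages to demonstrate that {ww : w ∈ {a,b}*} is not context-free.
Assume for contradiction that L is context-free, and let p ≥ 1 be the pumping length given by the pumping lemma for CFLs.
Choose s = a^p b^p a^p b^p. Then s ∈ L (take w = a^p b^p) and |s| = 4p ≥ p.
By the CFL pumping lemma, s = uvxyz for some u, v, x, y, z with |vxy| ≤ p, |vy| ≥ 1, and uv^i xy^i z ∈ L for every i ≥ 0.

Write s as four blocks A₁ B₁ A₂ B₂ with A₁ = A₂ = a^p and B₁ = B₂ = b^p. Since |vxy| ≤ p, the window vxy lies inside at most two adjacent blocks. Take i = 0 and let t = uxz, so |t| = 4p − |vy| with 1 ≤ |vy| ≤ p. If |t| is odd, t ∉ L immediately, so assume |vy| is even (hence |vy| ≥ 2) and |t|/2 = 2p − |vy|/2, which satisfies p ≤ |t|/2 ≤ 2p − 1.

Case 1 (vxy inside A₁B₁): t = a^(p−j) b^(p−l) a^p b^p with j + l = |vy|. The second half of t has length < 2p, so it is a suffix of the trailing a^p b^p and ends in b; the first half is a^(p−j) b^(p−l) a^((j+l)/2), which ends in a because (j+l)/2 ≥ 1. The halves differ, so t ∉ L.

Case 2 (vxy inside B₁A₂, straddling the middle): t = a^p b^(p−j) a^(p−l) b^p with j + l = |vy|. If t = ww, then w is a prefix of t of length ≥ p, so w begins with a^p; and w is a suffix of t of length ≥ p, so w ends with b^p. That forces |w| ≥ 2p, contradicting |w| = |t|/2 ≤ 2p − 1. So t ∉ L.

Case 3 (vxy inside A₂B₂): t = a^p b^p a^(p−j) b^(p−l) with j + l = |vy|. The first half of t is a prefix of a^p b^p, so it begins with a; the second half is b^((j+l)/2) a^(p−j) b^(p−l), which begins with b. The halves differ, so t ∉ L.

In every case uv⁰xy⁰z = uxz ∉ L.

This contradicts the CFL pumping lemma, which requires uv^i xy^i z ∈ L for all i ≥ 0.
Hence L = {ww : w ∈ {a,b}*} is not context-free. ∎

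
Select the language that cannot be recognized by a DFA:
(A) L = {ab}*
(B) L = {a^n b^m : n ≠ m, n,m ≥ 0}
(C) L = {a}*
(B) {a^n b^m : n ≠ m, n,m ≥ 0}

(B) L = {a^n b^m : n ≠ m, n,m ≥ 0} is NOT regular.

The pumping lemma can be used to prove this:
After pumping a's, we can make n = m

The other languages are regular because they can be recognized by finite automata.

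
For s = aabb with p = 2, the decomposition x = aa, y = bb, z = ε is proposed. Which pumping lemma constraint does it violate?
Violated: |xy| ≤ p

The decomposition x = aa, y = bb, z = ε for s = aabb with p = 2
violates the constraint: |xy| ≤ p

|xy| = |aabb| = 4 > 2 = p. The decomposition puts too many characters in xy.

Pumping lemma constraints:
1. xyz = s (decomposition is valid)
2. |xy| ≤ p
3. |y| > 0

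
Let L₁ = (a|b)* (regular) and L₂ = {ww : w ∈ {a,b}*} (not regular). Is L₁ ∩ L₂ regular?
No — L₁ ∩ L₂ is not regular.

(a|b)* is all strings over {a,b}, so L₁ ∩ L₂ = {ww : w ∈ {a,b}*} = L₂ itself, which is not regular (pump s = a^p b a^p b).

Note that the bare facts "L₁ regular, L₂ non-regular" do not settle the question by themselves: the closure of regular languages under ∪, ∩, complement and difference applies only when BOTH operands are regular. With a non-regular operand the result can come out regular or non-regular depending on the specific languages, so one has to work out L₁ ∩ L₂ for this particular pair, as above.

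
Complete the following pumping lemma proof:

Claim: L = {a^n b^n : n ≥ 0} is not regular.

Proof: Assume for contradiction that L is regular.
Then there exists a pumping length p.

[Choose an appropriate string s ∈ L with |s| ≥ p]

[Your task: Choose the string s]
s = a^p b^p

This string is in L (has equal a's and b's) and has length 2p ≥ p.
Any decomposition xyz with |xy| ≤ p means y consists only of a's,
so pumping will unbalance the counts.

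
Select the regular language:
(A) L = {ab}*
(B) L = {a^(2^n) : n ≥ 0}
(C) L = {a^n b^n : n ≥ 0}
(A) {ab}*

(A) L = {ab}* is regular.

This can be recognized by a finite automaton (DFA/NFA).
Regular expressions like {ab}* define regular languages.

The other choices are not regular:
- {a^n b^n : n ≥ 0}: After pumping, the number of a's and b's become unequal
- {a^(2^n) : n ≥ 0}: After pumping, length is no longer a power of 2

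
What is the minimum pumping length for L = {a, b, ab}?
p = 3

For a finite language L, the pumping lemma holds vacuously if p > max|s| for s ∈ L.

The longest string in L = {a, b, ab} has length 2.
If p = 3, then no string s ∈ L has |s| ≥ p, so the condition is vacuously true.

The minimum pumping length is p = 3.

Why no smaller p works: for any p ≤ 2, the longest string s ∈ L has |s| = 2 ≥ p, so it would
have to be pumpable; but pumping up (i = 2, 3, ...) produces ever longer strings, which cannot all lie in the
finite language L. So the pumping property fails for every p ≤ 2.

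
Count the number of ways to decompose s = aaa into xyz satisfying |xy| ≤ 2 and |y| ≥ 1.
3

For s = 'aaa' with pumping length p = 2:

Constraints: |xy| ≤ 2, |y| > 0

Valid decompositions (|xy| ≤ p, |y| ≥ 1):
  • x='', y='a', z='aa'
  • x='a', y='a', z='a'
  • x='', y='aa', z='a'

Total count: 3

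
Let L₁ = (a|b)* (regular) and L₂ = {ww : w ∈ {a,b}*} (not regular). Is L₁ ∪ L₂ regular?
Yes — L₁ ∪ L₂ is regular.

{ww} ⊆ (a|b)*, so L₁ ∪ L₂ = (a|b)*, which is regular.

Note that the bare facts "L₁ regular, L₂ non-regular" do not settle the question by themselves: the closure of regular languages under ∪, ∩, complement and difference applies only when BOTH operands are regular. With a non-regular operand the result can come out regular or non-regular depending on the specific languages, so one has to work out L₁ ∪ L₂ for this particular pair, as above.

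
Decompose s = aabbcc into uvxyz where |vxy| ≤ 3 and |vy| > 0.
u='aa', v='b', x='b', y='c', z='c'

For s = aabbcc with pumping length p = 3:

One valid decomposition:
- u = 'aa'
- v = 'b'
- x = 'b'
- y = 'c'
- z = 'c'

Verification:
- uvxyz = 'aa' + 'b' + 'b' + 'c' + 'c' = aabbcc ✓
- |vxy| = |'bbc'| = 3 ≤ 3 ✓
- |vy| = |'bc'| = 2 > 0 ✓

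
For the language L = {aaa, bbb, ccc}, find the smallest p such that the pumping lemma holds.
p = 4

For a finite language L, the pumping lemma holds vacuously if p > max|s| for s ∈ L.

The longest string in L = {aaa, bbb, ccc} has length 3.
If p = 4, then no string s ∈ L has |s| ≥ p, so the condition is vacuously true.

The minimum pumping length is p = 4.

Why no smaller p works: for any p ≤ 3, the longest string s ∈ L has |s| = 3 ≥ p, so it would
have to be pumpable; but pumping up (i = 2, 3, ...) produces ever longer strings, which cannot all lie in the
finite language L. So the pumping property fails for every p ≤ 3.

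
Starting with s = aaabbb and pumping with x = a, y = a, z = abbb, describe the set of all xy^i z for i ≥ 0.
{xy^i z : i ≥ 0} = {a^(2+i) b^3 : i ≥ 0} = {aabbb, aaabbb, aaaabbb, ...}

With x = a, y = a, z = abbb: Starting with aaabbb and pumping the second 'a', we get strings with 2+i a's followed by 3 b's for i = 0, 1, 2, ...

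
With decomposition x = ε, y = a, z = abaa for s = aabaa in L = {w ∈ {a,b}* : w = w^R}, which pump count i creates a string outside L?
i = 0

xy⁰z = ε · ε · abaa = abaa; abaa reversed is aaba ≠ abaa, so it is not a palindrome and is not in L.
(Other choices also work, e.g. i = 2, 3; only i = 1 is guaranteed to stay in L since xy¹z = s.)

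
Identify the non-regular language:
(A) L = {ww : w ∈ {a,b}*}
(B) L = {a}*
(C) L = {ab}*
(A) {ww : w ∈ {a,b}*}

(A) L = {ww : w ∈ {a,b}*} is NOT regular.

The pumping lemma can be used to prove this:
After pumping, the two halves no longer match

The other languages are regular because they can be recognized by finite automata.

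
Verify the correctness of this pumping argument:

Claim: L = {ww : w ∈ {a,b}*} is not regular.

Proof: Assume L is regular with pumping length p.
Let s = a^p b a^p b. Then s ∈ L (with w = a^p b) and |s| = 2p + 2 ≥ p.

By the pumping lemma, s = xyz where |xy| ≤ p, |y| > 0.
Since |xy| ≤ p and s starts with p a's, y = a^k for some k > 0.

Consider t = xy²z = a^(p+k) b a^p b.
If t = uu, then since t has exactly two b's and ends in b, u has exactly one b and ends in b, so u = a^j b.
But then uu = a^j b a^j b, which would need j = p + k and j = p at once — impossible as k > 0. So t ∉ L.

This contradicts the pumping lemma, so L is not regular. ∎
The proof is correct.

This proof is valid because:
1. s = a^p b a^p b is in L and is chosen in terms of p, so |s| ≥ p holds for every p
2. The decomposition analysis is correct: |xy| ≤ p forces y to lie inside the leading a's
3. The contradiction is valid: the argument shows a^(p+k) b a^p b cannot be split into two equal halves
4. The conclusion follows logically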